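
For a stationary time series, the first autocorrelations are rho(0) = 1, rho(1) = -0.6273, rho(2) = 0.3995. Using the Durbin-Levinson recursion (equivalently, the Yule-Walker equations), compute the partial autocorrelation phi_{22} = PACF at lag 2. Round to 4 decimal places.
\phi_{22} = 0.0099

The PACF at lag k is phi_{kk}, the last component of the solution
to the Yule-Walker system G_k phi = r_k where
  (G_k)_{ij} = rho(|i - j|), (r_k)_i = rho(i), i,j = 1..k.
Equivalently, Durbin-Levinson gives phi_{kk} iteratively:
  phi_{11} = rho(1)
  phi_{kk} = [rho(k) - sum_{j=1..k-1} phi_{k-1,j} rho(k-j)]
            / [1 - sum_{j=1..k-1} phi_{k-1,j} rho(j)],
  phi_{k,j} = phi_{k-1,j} - phi_{kk} phi_{k-1,k-j},  j = 1..k-1.
Step k = 1:
  phi_11 = rho(1) = -0.6273.
Step k = 2:
  phi_22 = [rho(2) - phi_11 rho(1)] / [1 - phi_11 rho(1)] = [0.3995 - (-0.6273)(-0.6273)] / [1 - (-0.6273)(-0.6273)]
         = 0.00599471 / 0.60649471 = 0.0099.
Therefore phi_{22} = 0.0099.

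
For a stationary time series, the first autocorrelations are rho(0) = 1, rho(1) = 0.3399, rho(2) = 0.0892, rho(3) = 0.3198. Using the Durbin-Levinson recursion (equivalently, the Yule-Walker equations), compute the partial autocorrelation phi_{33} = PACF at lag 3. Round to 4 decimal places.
\phi_{33} = 0.3380

The PACF at lag k is phi_{kk}, the last component of the solution
to the Yule-Walker system G_k phi = r_k where
  (G_k)_{ij} = rho(|i - j|), (r_k)_i = rho(i), i,j = 1..k.
Equivalently, Durbin-Levinson gives phi_{kk} iteratively:
  phi_{11} = rho(1)
  phi_{kk} = [rho(k) - sum_{j=1..k-1} phi_{k-1,j} rho(k-j)]
            / [1 - sum_{j=1..k-1} phi_{k-1,j} rho(j)],
  phi_{k,j} = phi_{k-1,j} - phi_{kk} phi_{k-1,k-j},  j = 1..k-1.
Step k = 1:
  phi_11 = rho(1) = 0.3399.
Step k = 2:
  phi_22 = [rho(2) - phi_11 rho(1)] / [1 - phi_11 rho(1)] = [0.0892 - (0.3399)(0.3399)] / [1 - (0.3399)(0.3399)]
         = -0.02633201 / 0.88446799 = -0.029772.
  Update: phi_21 = phi_11 - phi_22 phi_11 = 0.3399 - (-0.029772)(0.3399) = 0.350019.
Step k = 3:
  phi_33 = [rho(3) - phi_21 rho(2) - phi_22 rho(1)] / [1 - phi_21 rho(1) - phi_22 rho(2)]
    numerator   = 0.3198 - (0.350019)(0.0892) - (-0.029772)(0.3399) = 0.29869763
    denominator = 1 - (0.350019)(0.3399) - (-0.029772)(0.0892) = 0.88368404
  phi_33 = 0.29869763 / 0.88368404 = 0.338.
Therefore phi_{33} = 0.3380.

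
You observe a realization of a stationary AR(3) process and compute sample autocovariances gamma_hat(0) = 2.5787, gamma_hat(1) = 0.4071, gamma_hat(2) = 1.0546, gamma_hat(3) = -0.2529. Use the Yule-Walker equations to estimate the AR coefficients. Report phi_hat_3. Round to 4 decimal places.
\hat\phi_{3} = -0.2420

The Yule-Walker equations for an AR(p) process read, in matrix form,
  Gamma_p phi = r_p,   with   (Gamma_p)_{ij} = gamma(|i - j|),
                       (r_p)_i = gamma(i),   i,j = 1..p.
Substitute the sample gammas (Toeplitz matrix and right-hand side of size 3):
  Gamma_p = [[2.5787, 0.4071, 1.0546], [0.4071, 2.5787, 0.4071], [1.0546, 0.4071, 2.5787]]
  r_p     = [0.4071, 1.0546, -0.2529]
Written out (R1..R3):
  (R1) 2.5787 phi_1 + 0.4071 phi_2 + 1.0546 phi_3 = 0.4071
  (R2) 0.4071 phi_1 + 2.5787 phi_2 + 0.4071 phi_3 = 1.0546
  (R3) 1.0546 phi_1 + 0.4071 phi_2 + 2.5787 phi_3 = -0.2529
Gaussian elimination:
  R2 <- R2 - (0.4071/2.5787) R1 = R2 - (0.15787) R1:  2.514431 phi_2 + 0.24061 phi_3 = 0.990331
  R3 <- R3 - (1.0546/2.5787) R1 = R3 - (0.408966) R1:  0.24061 phi_2 + 2.147405 phi_3 = -0.41939
  R3 <- R3 - (0.24061/2.514431) R2 = R3 - (0.095692) R2:  2.12438 phi_3 = -0.514156
Back-substitution:
  phi_hat_3 = -0.514156 / 2.12438 = -0.242027
  phi_hat_2 = (0.990331 - (0.24061)(-0.242027)) / 2.514431 = 0.417019
  phi_hat_1 = (0.4071 - (0.4071)(0.417019) - (1.0546)(-0.242027)) / 2.5787 = 0.191016
So phi_hat = [0.1910, 0.4170, -0.2420].
Therefore phi_hat_3 = -0.2420.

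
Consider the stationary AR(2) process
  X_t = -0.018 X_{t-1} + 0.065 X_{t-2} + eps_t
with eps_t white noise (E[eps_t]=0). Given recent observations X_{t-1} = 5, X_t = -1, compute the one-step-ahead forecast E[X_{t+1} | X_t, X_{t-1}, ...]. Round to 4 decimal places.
E[X_{t+1} \mid \mathcal F_t] = 0.3430

For an AR(p) model X_t = c + sum_i phi_i X_{t-i} + eps_t, the
one-step-ahead conditional mean is
  E[X_{t+1} | X_t, ...] = c + sum_i phi_i X_{t+1-i}.
Substitute known values:
  E[X_{t+1} | ...] = (-0.018) * (-1) + (0.065) * (5)
                   = 0.3430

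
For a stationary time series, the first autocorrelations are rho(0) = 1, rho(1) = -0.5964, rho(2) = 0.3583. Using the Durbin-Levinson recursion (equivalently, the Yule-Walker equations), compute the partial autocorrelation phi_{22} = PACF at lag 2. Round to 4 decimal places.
\phi_{22} = 0.0040

The PACF at lag k is phi_{kk}, the last component of the solution
to the Yule-Walker system G_k phi = r_k where
  (G_k)_{ij} = rho(|i - j|), (r_k)_i = rho(i), i,j = 1..k.
Equivalently, Durbin-Levinson gives phi_{kk} iteratively:
  phi_{11} = rho(1)
  phi_{kk} = [rho(k) - sum_{j=1..k-1} phi_{k-1,j} rho(k-j)]
            / [1 - sum_{j=1..k-1} phi_{k-1,j} rho(j)],
  phi_{k,j} = phi_{k-1,j} - phi_{kk} phi_{k-1,k-j},  j = 1..k-1.
Step k = 1:
  phi_11 = rho(1) = -0.5964.
Step k = 2:
  phi_22 = [rho(2) - phi_11 rho(1)] / [1 - phi_11 rho(1)] = [0.3583 - (-0.5964)(-0.5964)] / [1 - (-0.5964)(-0.5964)]
         = 0.00260704 / 0.64430704 = 0.004.
Therefore phi_{22} = 0.0040.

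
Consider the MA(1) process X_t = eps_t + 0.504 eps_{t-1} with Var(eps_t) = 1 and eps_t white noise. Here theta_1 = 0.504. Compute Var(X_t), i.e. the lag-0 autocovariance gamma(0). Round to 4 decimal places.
\gamma(0) = 1.2540

For an MA(q) process X_t = eps_t + sum_i theta_i eps_{t-i} with
Var(eps_t) = sigma^2, the variance is
  gamma(0) = sigma^2 * (1 + sum_i theta_i^2).
  sum_i theta_i^2 = (0.504)^2 = 0.254016.
  gamma(0) = 1 * (1 + 0.254016) = 1 * 1.254016 = 1.254016, which rounds to 1.2540.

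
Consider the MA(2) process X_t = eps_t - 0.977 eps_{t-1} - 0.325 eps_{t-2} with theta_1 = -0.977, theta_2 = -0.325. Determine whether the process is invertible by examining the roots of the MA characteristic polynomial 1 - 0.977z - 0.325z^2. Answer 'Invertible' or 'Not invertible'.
\text{Not invertible}

The MA(q) characteristic polynomial is P(z) = 1 - 0.977z - 0.325z^2.
Invertibility requires all roots to lie outside the unit circle, i.e. |z| > 1 for every root.
Set 1 + (-0.977) z + (-0.325) z^2 = 0, i.e. a z^2 + b z + c = 0 with a = -0.325, b = -0.977, c = 1.
Discriminant D = b^2 - 4ac = (-0.977)^2 - 4*(-0.325)*1 = 0.954529 - (-1.3) = 2.254529.
D >= 0, so the roots are real: z = (-b +/- sqrt(D)) / (2a) = (0.977 +/- 1.501509) / (-0.65).
  z_1 = (0.977 + 1.501509) / (-0.65) = -3.8131,   |z_1| = 3.8131.
  z_2 = (0.977 - 1.501509) / (-0.65) = 0.8069,   |z_2| = 0.8069.
Moduli of all roots: 3.8131, 0.8069.
All moduli strictly greater than 1? No.
Verdict: Not invertible.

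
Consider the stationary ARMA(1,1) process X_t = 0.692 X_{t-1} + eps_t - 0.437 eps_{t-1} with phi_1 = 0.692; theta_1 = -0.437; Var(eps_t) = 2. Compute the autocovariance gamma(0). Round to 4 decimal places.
\gamma(0) = 2.2496

Multiply the model equation by X_{t-k} and take expectations. With theta_0 = psi_0 = 1 and psi_j the MA(infinity) weights, this gives
  gamma(k) - sum_i phi_i gamma(k-i) = c_k,
  c_k = sigma^2 * sum_{j=k..q} theta_j psi_{j-k}   (c_k = 0 for k > q),
using gamma(-m) = gamma(m).
psi-weights needed (psi_j = theta_j + sum_i phi_i psi_{j-i}):
  psi_1 = theta_1 + phi_1 = -0.437 + (0.692) = 0.255
Right-hand sides:
  c_0 = sigma^2 (1 + theta_1 psi_1) = 2 * (1 + (-0.437)(0.255)) = 2 * 0.888565 = 1.77713
  c_1 = sigma^2 theta_1 = 2 * (-0.437) = -0.874
  c_2 = 0
Equations for k = 0 and k = 1 (AR order 1):
  gamma(0) = phi_1 gamma(1) + c_0
  gamma(1) = phi_1 gamma(0) + c_1
Substituting the second into the first: gamma(0) (1 - phi_1^2) = c_0 + phi_1 c_1, so
  gamma(0) = (c_0 + phi_1 c_1) / (1 - phi_1^2) = (1.77713 + (0.692)(-0.874)) / (1 - (0.692)^2) = 1.172322 / 0.521136 = 2.249551.
Therefore gamma(0) = 2.2496 (to 4 decimal places).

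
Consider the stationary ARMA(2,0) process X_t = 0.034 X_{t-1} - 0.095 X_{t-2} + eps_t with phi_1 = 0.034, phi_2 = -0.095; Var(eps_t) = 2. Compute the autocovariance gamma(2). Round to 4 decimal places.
\gamma(2) = -0.1898

Multiply the model equation by X_{t-k} and take expectations. With theta_0 = psi_0 = 1 and psi_j the MA(infinity) weights, this gives
  gamma(k) - sum_i phi_i gamma(k-i) = c_k,
  c_k = sigma^2 * sum_{j=k..q} theta_j psi_{j-k}   (c_k = 0 for k > q),
using gamma(-m) = gamma(m).
Pure AR (q = 0): c_0 = sigma^2 = 2, c_k = 0 for k >= 1.
Equations for k = 0, 1, 2 (AR order 2, c_2 = 0):
  (E0) gamma(0) = phi_1 gamma(1) + phi_2 gamma(2) + c_0
  (E1) gamma(1) = phi_1 gamma(0) + phi_2 gamma(1) + c_1
  (E2) gamma(2) = phi_1 gamma(1) + phi_2 gamma(0)
From (E1): gamma(1) = A gamma(0) + B with
  A = phi_1 / (1 - phi_2) = 0.034 / 1.095 = 0.03105,   B = c_1 / (1 - phi_2) = 0 / 1.095 = 0.
Insert (E2) into (E0): gamma(0) (1 - phi_2^2) = phi_1 (1 + phi_2) gamma(1) + c_0.
  phi_1 (1 + phi_2) = (0.034)(0.905) = 0.03077,   1 - phi_2^2 = 0.990975.
Replace gamma(1) by A gamma(0) + B and collect gamma(0):
  gamma(0) [0.990975 - (0.03077)(0.03105)] = c_0 = 2
  gamma(0) * 0.99002 = 2
  gamma(0) = 2 / 0.99002 = 2.020162.
  gamma(1) = A gamma(0) = (0.03105)(2.020162) = 0.062726.
  gamma(2) = phi_1 gamma(1) + phi_2 gamma(0) = (0.034)(0.062726) + (-0.095)(2.020162) = -0.189783.
Therefore gamma(2) = -0.1898 (to 4 decimal places).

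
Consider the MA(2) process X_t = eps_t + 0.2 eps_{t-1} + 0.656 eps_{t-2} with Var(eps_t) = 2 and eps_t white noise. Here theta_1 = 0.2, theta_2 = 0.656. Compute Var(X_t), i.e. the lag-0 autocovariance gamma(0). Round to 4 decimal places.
\gamma(0) = 2.9407

For an MA(q) process X_t = eps_t + sum_i theta_i eps_{t-i} with
Var(eps_t) = sigma^2, the variance is
  gamma(0) = sigma^2 * (1 + sum_i theta_i^2).
  sum_i theta_i^2 = (0.2)^2 + (0.656)^2 = 0.04 + 0.430336 = 0.470336.
  gamma(0) = 2 * (1 + 0.470336) = 2 * 1.470336 = 2.940672, which rounds to 2.9407.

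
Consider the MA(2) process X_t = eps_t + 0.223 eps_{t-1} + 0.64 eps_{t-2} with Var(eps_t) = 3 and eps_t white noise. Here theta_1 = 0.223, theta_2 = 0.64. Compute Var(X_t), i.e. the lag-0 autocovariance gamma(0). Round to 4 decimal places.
\gamma(0) = 4.3780

For an MA(q) process X_t = eps_t + sum_i theta_i eps_{t-i} with
Var(eps_t) = sigma^2, the variance is
  gamma(0) = sigma^2 * (1 + sum_i theta_i^2).
  sum_i theta_i^2 = (0.223)^2 + (0.64)^2 = 0.049729 + 0.4096 = 0.459329.
  gamma(0) = 3 * (1 + 0.459329) = 3 * 1.459329 = 4.377987, which rounds to 4.3780.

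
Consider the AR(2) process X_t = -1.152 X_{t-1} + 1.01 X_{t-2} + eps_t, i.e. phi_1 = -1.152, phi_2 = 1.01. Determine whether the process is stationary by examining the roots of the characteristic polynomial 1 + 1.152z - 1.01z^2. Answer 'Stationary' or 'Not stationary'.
\text{Not stationary}

The AR(p) characteristic polynomial is P(z) = 1 + 1.152z - 1.01z^2.
Stationarity requires all roots to lie outside the unit circle, i.e. |z| > 1 for every root.
Set 1 + (1.152) z + (-1.01) z^2 = 0, i.e. a z^2 + b z + c = 0 with a = -1.01, b = 1.152, c = 1.
Discriminant D = b^2 - 4ac = (1.152)^2 - 4*(-1.01)*1 = 1.327104 - (-4.04) = 5.367104.
D >= 0, so the roots are real: z = (-b +/- sqrt(D)) / (2a) = (-1.152 +/- 2.316701) / (-2.02).
  z_1 = (-1.152 + 2.316701) / (-2.02) = -0.5766,   |z_1| = 0.5766.
  z_2 = (-1.152 - 2.316701) / (-2.02) = 1.7172,   |z_2| = 1.7172.
Moduli of all roots: 0.5766, 1.7172.
All moduli strictly greater than 1? No.
Verdict: Not stationary.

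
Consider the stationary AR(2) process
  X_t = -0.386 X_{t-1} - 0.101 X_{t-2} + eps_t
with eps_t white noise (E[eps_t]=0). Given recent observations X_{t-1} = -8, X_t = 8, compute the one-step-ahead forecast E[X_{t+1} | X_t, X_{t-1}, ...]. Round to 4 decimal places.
E[X_{t+1} \mid \mathcal F_t] = -2.2800

For an AR(p) model X_t = c + sum_i phi_i X_{t-i} + eps_t, the
one-step-ahead conditional mean is
  E[X_{t+1} | X_t, ...] = c + sum_i phi_i X_{t+1-i}.
Substitute known values:
  E[X_{t+1} | ...] = (-0.386) * (8) + (-0.101) * (-8)
                   = -2.2800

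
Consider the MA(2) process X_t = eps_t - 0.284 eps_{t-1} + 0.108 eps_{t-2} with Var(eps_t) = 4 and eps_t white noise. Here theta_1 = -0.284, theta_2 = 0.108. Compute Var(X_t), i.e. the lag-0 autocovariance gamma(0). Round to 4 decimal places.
\gamma(0) = 4.3693

For an MA(q) process X_t = eps_t + sum_i theta_i eps_{t-i} with
Var(eps_t) = sigma^2, the variance is
  gamma(0) = sigma^2 * (1 + sum_i theta_i^2).
  sum_i theta_i^2 = (-0.284)^2 + (0.108)^2 = 0.080656 + 0.011664 = 0.09232.
  gamma(0) = 4 * (1 + 0.09232) = 4 * 1.09232 = 4.36928, which rounds to 4.3693.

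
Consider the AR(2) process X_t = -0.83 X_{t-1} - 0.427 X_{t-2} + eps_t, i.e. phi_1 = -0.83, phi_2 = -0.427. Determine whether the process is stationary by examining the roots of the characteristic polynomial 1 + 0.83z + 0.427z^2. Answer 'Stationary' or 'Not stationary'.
\text{Stationary}

The AR(p) characteristic polynomial is P(z) = 1 + 0.83z + 0.427z^2.
Stationarity requires all roots to lie outside the unit circle, i.e. |z| > 1 for every root.
Set 1 + (0.83) z + (0.427) z^2 = 0, i.e. a z^2 + b z + c = 0 with a = 0.427, b = 0.83, c = 1.
Discriminant D = b^2 - 4ac = (0.83)^2 - 4*(0.427)*1 = 0.6889 - (1.708) = -1.0191.
D < 0, so the roots are the complex-conjugate pair z = (-b +/- i sqrt(-D)) / (2a) = -0.9719 +/- 1.1821i.
For a conjugate pair |z|^2 = z * conj(z) = (product of roots) = c/a = 1/(0.427) = 2.34192, so |z| = sqrt(2.34192) = 1.5303 for both roots.
Moduli of all roots: 1.5303, 1.5303.
All moduli strictly greater than 1? Yes.
Verdict: Stationary.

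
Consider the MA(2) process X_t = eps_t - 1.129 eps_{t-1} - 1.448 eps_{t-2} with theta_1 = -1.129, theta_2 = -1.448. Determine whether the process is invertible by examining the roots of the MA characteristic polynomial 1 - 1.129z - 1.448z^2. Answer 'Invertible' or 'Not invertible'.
\text{Not invertible}

The MA(q) characteristic polynomial is P(z) = 1 - 1.129z - 1.448z^2.
Invertibility requires all roots to lie outside the unit circle, i.e. |z| > 1 for every root.
Set 1 + (-1.129) z + (-1.448) z^2 = 0, i.e. a z^2 + b z + c = 0 with a = -1.448, b = -1.129, c = 1.
Discriminant D = b^2 - 4ac = (-1.129)^2 - 4*(-1.448)*1 = 1.274641 - (-5.792) = 7.066641.
D >= 0, so the roots are real: z = (-b +/- sqrt(D)) / (2a) = (1.129 +/- 2.658315) / (-2.896).
  z_1 = (1.129 + 2.658315) / (-2.896) = -1.3078,   |z_1| = 1.3078.
  z_2 = (1.129 - 2.658315) / (-2.896) = 0.5281,   |z_2| = 0.5281.
Moduli of all roots: 1.3078, 0.5281.
All moduli strictly greater than 1? No.
Verdict: Not invertible.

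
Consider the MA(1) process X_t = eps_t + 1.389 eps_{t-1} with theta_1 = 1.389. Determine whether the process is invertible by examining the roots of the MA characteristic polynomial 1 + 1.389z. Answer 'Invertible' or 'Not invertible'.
\text{Not invertible}

The MA(q) characteristic polynomial is P(z) = 1 + 1.389z.
Invertibility requires all roots to lie outside the unit circle, i.e. |z| > 1 for every root.
This is linear in z: 1 + (1.389) z = 0  =>  z = -1/(1.389) = -0.719942,  |z| = 0.719942.
Moduli of all roots: 0.7199.
All moduli strictly greater than 1? No.
Verdict: Not invertible.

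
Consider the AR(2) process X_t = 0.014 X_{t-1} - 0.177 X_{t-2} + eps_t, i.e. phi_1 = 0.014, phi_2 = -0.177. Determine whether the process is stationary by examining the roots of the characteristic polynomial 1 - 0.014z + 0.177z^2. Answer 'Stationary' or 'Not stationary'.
\text{Stationary}

The AR(p) characteristic polynomial is P(z) = 1 - 0.014z + 0.177z^2.
Stationarity requires all roots to lie outside the unit circle, i.e. |z| > 1 for every root.
Set 1 + (-0.014) z + (0.177) z^2 = 0, i.e. a z^2 + b z + c = 0 with a = 0.177, b = -0.014, c = 1.
Discriminant D = b^2 - 4ac = (-0.014)^2 - 4*(0.177)*1 = 0.000196 - (0.708) = -0.707804.
D < 0, so the roots are the complex-conjugate pair z = (-b +/- i sqrt(-D)) / (2a) = 0.0395 +/- 2.3766i.
For a conjugate pair |z|^2 = z * conj(z) = (product of roots) = c/a = 1/(0.177) = 5.649718, so |z| = sqrt(5.649718) = 2.3769 for both roots.
Moduli of all roots: 2.3769, 2.3769.
All moduli strictly greater than 1? Yes.
Verdict: Stationary.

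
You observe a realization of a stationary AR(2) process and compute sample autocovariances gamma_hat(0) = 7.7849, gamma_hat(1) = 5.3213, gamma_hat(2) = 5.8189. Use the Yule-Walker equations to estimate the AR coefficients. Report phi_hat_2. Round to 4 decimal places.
\hat\phi_{2} = 0.5260

The Yule-Walker equations for an AR(p) process read, in matrix form,
  Gamma_p phi = r_p,   with   (Gamma_p)_{ij} = gamma(|i - j|),
                       (r_p)_i = gamma(i),   i,j = 1..p.
Substitute the sample gammas (Toeplitz matrix and right-hand side of size 2):
  Gamma_p = [[7.7849, 5.3213], [5.3213, 7.7849]]
  r_p     = [5.3213, 5.8189]
Written out:
  7.7849 phi_1 + 5.3213 phi_2 = 5.3213
  5.3213 phi_1 + 7.7849 phi_2 = 5.8189
Solve by Cramer's rule:
  det = gamma(0)^2 - gamma(1)^2 = (7.7849)^2 - (5.3213)^2 = 60.60466801 - 28.31623369 = 32.28843432
  phi_hat_1 = [gamma(1) gamma(0) - gamma(1) gamma(2)] / det = [(5.3213)(7.7849) - (5.3213)(5.8189)] / 32.28843432 = 10.4616758 / 32.28843432 = 0.324
  phi_hat_2 = [gamma(0) gamma(2) - gamma(1)^2] / det = [(7.7849)(5.8189) - (5.3213)^2] / 32.28843432 = 16.98332092 / 32.28843432 = 0.526
So phi_hat = [0.3240, 0.5260].
Therefore phi_hat_2 = 0.5260.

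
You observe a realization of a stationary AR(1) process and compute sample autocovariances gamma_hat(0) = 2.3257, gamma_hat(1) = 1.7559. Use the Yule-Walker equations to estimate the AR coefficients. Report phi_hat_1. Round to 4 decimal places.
\hat\phi_{1} = 0.7550

The Yule-Walker equations for an AR(p) process read, in matrix form,
  Gamma_p phi = r_p,   with   (Gamma_p)_{ij} = gamma(|i - j|),
                       (r_p)_i = gamma(i),   i,j = 1..p.
Substitute the sample gammas (Toeplitz matrix and right-hand side of size 1):
  Gamma_p = [[2.3257]]
  r_p     = [1.7559]
With p = 1 this is the single equation gamma(0) phi_1 = gamma(1):
  phi_hat_1 = gamma(1) / gamma(0) = 1.7559 / 2.3257 = 0.7550.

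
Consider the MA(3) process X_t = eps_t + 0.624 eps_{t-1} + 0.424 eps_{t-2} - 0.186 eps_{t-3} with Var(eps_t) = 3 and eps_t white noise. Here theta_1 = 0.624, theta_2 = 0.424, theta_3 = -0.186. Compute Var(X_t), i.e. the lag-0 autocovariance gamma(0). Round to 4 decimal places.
\gamma(0) = 4.8112

For an MA(q) process X_t = eps_t + sum_i theta_i eps_{t-i} with
Var(eps_t) = sigma^2, the variance is
  gamma(0) = sigma^2 * (1 + sum_i theta_i^2).
  sum_i theta_i^2 = (0.624)^2 + (0.424)^2 + (-0.186)^2 = 0.389376 + 0.179776 + 0.034596 = 0.603748.
  gamma(0) = 3 * (1 + 0.603748) = 3 * 1.603748 = 4.811244, which rounds to 4.8112.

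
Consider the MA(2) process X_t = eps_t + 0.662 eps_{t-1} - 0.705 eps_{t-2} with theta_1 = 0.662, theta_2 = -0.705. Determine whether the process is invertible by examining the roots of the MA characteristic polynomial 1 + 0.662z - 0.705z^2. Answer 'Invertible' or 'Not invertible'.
\text{Not invertible}

The MA(q) characteristic polynomial is P(z) = 1 + 0.662z - 0.705z^2.
Invertibility requires all roots to lie outside the unit circle, i.e. |z| > 1 for every root.
Set 1 + (0.662) z + (-0.705) z^2 = 0, i.e. a z^2 + b z + c = 0 with a = -0.705, b = 0.662, c = 1.
Discriminant D = b^2 - 4ac = (0.662)^2 - 4*(-0.705)*1 = 0.438244 - (-2.82) = 3.258244.
D >= 0, so the roots are real: z = (-b +/- sqrt(D)) / (2a) = (-0.662 +/- 1.805061) / (-1.41).
  z_1 = (-0.662 + 1.805061) / (-1.41) = -0.8107,   |z_1| = 0.8107.
  z_2 = (-0.662 - 1.805061) / (-1.41) = 1.7497,   |z_2| = 1.7497.
Moduli of all roots: 0.8107, 1.7497.
All moduli strictly greater than 1? No.
Verdict: Not invertible.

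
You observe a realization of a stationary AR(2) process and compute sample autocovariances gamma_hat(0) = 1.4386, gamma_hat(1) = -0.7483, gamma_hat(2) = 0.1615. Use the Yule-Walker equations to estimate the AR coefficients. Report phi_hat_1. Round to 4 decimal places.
\hat\phi_{1} = -0.6330

The Yule-Walker equations for an AR(p) process read, in matrix form,
  Gamma_p phi = r_p,   with   (Gamma_p)_{ij} = gamma(|i - j|),
                       (r_p)_i = gamma(i),   i,j = 1..p.
Substitute the sample gammas (Toeplitz matrix and right-hand side of size 2):
  Gamma_p = [[1.4386, -0.7483], [-0.7483, 1.4386]]
  r_p     = [-0.7483, 0.1615]
Written out:
  1.4386 phi_1 - 0.7483 phi_2 = -0.7483
  -0.7483 phi_1 + 1.4386 phi_2 = 0.1615
Solve by Cramer's rule:
  det = gamma(0)^2 - gamma(1)^2 = (1.4386)^2 - (-0.7483)^2 = 2.06956996 - 0.55995289 = 1.50961707
  phi_hat_1 = [gamma(1) gamma(0) - gamma(1) gamma(2)] / det = [(-0.7483)(1.4386) - (-0.7483)(0.1615)] / 1.50961707 = -0.95565393 / 1.50961707 = -0.633
  phi_hat_2 = [gamma(0) gamma(2) - gamma(1)^2] / det = [(1.4386)(0.1615) - (-0.7483)^2] / 1.50961707 = -0.32761899 / 1.50961707 = -0.217
So phi_hat = [-0.6330, -0.2170].
Therefore phi_hat_1 = -0.6330.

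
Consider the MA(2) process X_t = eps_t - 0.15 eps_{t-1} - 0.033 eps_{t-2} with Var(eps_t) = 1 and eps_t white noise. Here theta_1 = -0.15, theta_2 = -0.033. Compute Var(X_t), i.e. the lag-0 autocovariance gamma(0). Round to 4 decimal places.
\gamma(0) = 1.0236

For an MA(q) process X_t = eps_t + sum_i theta_i eps_{t-i} with
Var(eps_t) = sigma^2, the variance is
  gamma(0) = sigma^2 * (1 + sum_i theta_i^2).
  sum_i theta_i^2 = (-0.15)^2 + (-0.033)^2 = 0.0225 + 0.001089 = 0.023589.
  gamma(0) = 1 * (1 + 0.023589) = 1 * 1.023589 = 1.023589, which rounds to 1.0236.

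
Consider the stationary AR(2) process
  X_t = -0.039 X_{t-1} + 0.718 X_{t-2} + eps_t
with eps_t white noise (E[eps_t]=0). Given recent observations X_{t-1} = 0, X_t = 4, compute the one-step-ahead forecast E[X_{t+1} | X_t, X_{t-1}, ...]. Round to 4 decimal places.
E[X_{t+1} \mid \mathcal F_t] = -0.1560

For an AR(p) model X_t = c + sum_i phi_i X_{t-i} + eps_t, the
one-step-ahead conditional mean is
  E[X_{t+1} | X_t, ...] = c + sum_i phi_i X_{t+1-i}.
Substitute known values:
  E[X_{t+1} | ...] = (-0.039) * (4) + (0.718) * (0)
                   = -0.1560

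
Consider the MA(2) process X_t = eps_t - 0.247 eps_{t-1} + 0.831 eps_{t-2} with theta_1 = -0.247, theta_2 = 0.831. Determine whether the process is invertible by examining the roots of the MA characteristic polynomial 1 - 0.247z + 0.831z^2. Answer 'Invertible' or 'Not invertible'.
\text{Invertible}

The MA(q) characteristic polynomial is P(z) = 1 - 0.247z + 0.831z^2.
Invertibility requires all roots to lie outside the unit circle, i.e. |z| > 1 for every root.
Set 1 + (-0.247) z + (0.831) z^2 = 0, i.e. a z^2 + b z + c = 0 with a = 0.831, b = -0.247, c = 1.
Discriminant D = b^2 - 4ac = (-0.247)^2 - 4*(0.831)*1 = 0.061009 - (3.324) = -3.262991.
D < 0, so the roots are the complex-conjugate pair z = (-b +/- i sqrt(-D)) / (2a) = 0.1486 +/- 1.0869i.
For a conjugate pair |z|^2 = z * conj(z) = (product of roots) = c/a = 1/(0.831) = 1.203369, so |z| = sqrt(1.203369) = 1.097 for both roots.
Moduli of all roots: 1.0970, 1.0970.
All moduli strictly greater than 1? Yes.
Verdict: Invertible.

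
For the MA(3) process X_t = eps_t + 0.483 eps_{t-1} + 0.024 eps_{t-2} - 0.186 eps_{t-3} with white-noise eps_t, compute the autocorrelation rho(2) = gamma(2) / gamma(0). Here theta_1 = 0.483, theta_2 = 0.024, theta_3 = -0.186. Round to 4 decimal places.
\rho(2) = -0.0519

For an MA(q) process with theta_0 = 1, the autocovariance is
  gamma(k) = sigma^2 * sum_{i=0..q-k} theta_i * theta_{i+k},
and rho(k) = gamma(k) / gamma(0). Sigma^2 cancels.
  numerator   = (1)*(0.024) + (0.483)*(-0.186) = -0.065838.
  denominator = (1)^2 + (0.483)^2 + (0.024)^2 + (-0.186)^2 = 1.268461.
  rho(2) = -0.065838 / 1.268461 = -0.0519.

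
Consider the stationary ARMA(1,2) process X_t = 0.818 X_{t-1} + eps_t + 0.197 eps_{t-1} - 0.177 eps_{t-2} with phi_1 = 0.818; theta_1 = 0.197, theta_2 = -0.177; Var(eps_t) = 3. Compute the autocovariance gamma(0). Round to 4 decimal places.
\gamma(0) = 9.9601

Multiply the model equation by X_{t-k} and take expectations. With theta_0 = psi_0 = 1 and psi_j the MA(infinity) weights, this gives
  gamma(k) - sum_i phi_i gamma(k-i) = c_k,
  c_k = sigma^2 * sum_{j=k..q} theta_j psi_{j-k}   (c_k = 0 for k > q),
using gamma(-m) = gamma(m).
psi-weights needed (psi_j = theta_j + sum_i phi_i psi_{j-i}):
  psi_1 = theta_1 + phi_1 = 0.197 + (0.818) = 1.015
  psi_2 = theta_2 + phi_1 psi_1 = -0.177 + (0.818)(1.015) = 0.65327
Right-hand sides:
  c_0 = sigma^2 (1 + theta_1 psi_1 + theta_2 psi_2) = 3 * (1 + (0.197)(1.015) + (-0.177)(0.65327)) = 3 * 1.084326 = 3.252979
  c_1 = sigma^2 (theta_1 + theta_2 psi_1) = 3 * (0.197 + (-0.177)(1.015)) = 0.052035
  c_2 = sigma^2 theta_2 = 3 * (-0.177) = -0.531
Equations for k = 0 and k = 1 (AR order 1):
  gamma(0) = phi_1 gamma(1) + c_0
  gamma(1) = phi_1 gamma(0) + c_1
Substituting the second into the first: gamma(0) (1 - phi_1^2) = c_0 + phi_1 c_1, so
  gamma(0) = (c_0 + phi_1 c_1) / (1 - phi_1^2) = (3.252979 + (0.818)(0.052035)) / (1 - (0.818)^2) = 3.295543 / 0.330876 = 9.960055.
Therefore gamma(0) = 9.9601 (to 4 decimal places).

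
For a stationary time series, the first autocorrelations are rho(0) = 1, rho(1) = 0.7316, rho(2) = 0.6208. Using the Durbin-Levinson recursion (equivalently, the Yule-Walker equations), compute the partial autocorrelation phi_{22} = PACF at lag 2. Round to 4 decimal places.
\phi_{22} = 0.1841

The PACF at lag k is phi_{kk}, the last component of the solution
to the Yule-Walker system G_k phi = r_k where
  (G_k)_{ij} = rho(|i - j|), (r_k)_i = rho(i), i,j = 1..k.
Equivalently, Durbin-Levinson gives phi_{kk} iteratively:
  phi_{11} = rho(1)
  phi_{kk} = [rho(k) - sum_{j=1..k-1} phi_{k-1,j} rho(k-j)]
            / [1 - sum_{j=1..k-1} phi_{k-1,j} rho(j)],
  phi_{k,j} = phi_{k-1,j} - phi_{kk} phi_{k-1,k-j},  j = 1..k-1.
Step k = 1:
  phi_11 = rho(1) = 0.7316.
Step k = 2:
  phi_22 = [rho(2) - phi_11 rho(1)] / [1 - phi_11 rho(1)] = [0.6208 - (0.7316)(0.7316)] / [1 - (0.7316)(0.7316)]
         = 0.08556144 / 0.46476144 = 0.1841.
Therefore phi_{22} = 0.1841.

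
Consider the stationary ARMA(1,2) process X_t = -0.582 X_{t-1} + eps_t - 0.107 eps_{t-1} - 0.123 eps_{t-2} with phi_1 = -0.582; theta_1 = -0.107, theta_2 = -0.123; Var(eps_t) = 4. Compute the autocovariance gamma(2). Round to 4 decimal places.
\gamma(2) = 1.7162

Multiply the model equation by X_{t-k} and take expectations. With theta_0 = psi_0 = 1 and psi_j the MA(infinity) weights, this gives
  gamma(k) - sum_i phi_i gamma(k-i) = c_k,
  c_k = sigma^2 * sum_{j=k..q} theta_j psi_{j-k}   (c_k = 0 for k > q),
using gamma(-m) = gamma(m).
psi-weights needed (psi_j = theta_j + sum_i phi_i psi_{j-i}):
  psi_1 = theta_1 + phi_1 = -0.107 + (-0.582) = -0.689
  psi_2 = theta_2 + phi_1 psi_1 = -0.123 + (-0.582)(-0.689) = 0.277998
Right-hand sides:
  c_0 = sigma^2 (1 + theta_1 psi_1 + theta_2 psi_2) = 4 * (1 + (-0.107)(-0.689) + (-0.123)(0.277998)) = 4 * 1.039529 = 4.158117
  c_1 = sigma^2 (theta_1 + theta_2 psi_1) = 4 * (-0.107 + (-0.123)(-0.689)) = -0.089012
  c_2 = sigma^2 theta_2 = 4 * (-0.123) = -0.492
Equations for k = 0 and k = 1 (AR order 1):
  gamma(0) = phi_1 gamma(1) + c_0
  gamma(1) = phi_1 gamma(0) + c_1
Substituting the second into the first: gamma(0) (1 - phi_1^2) = c_0 + phi_1 c_1, so
  gamma(0) = (c_0 + phi_1 c_1) / (1 - phi_1^2) = (4.158117 + (-0.582)(-0.089012)) / (1 - (-0.582)^2) = 4.209922 / 0.661276 = 6.366361.
  gamma(1) = phi_1 gamma(0) + c_1 = (-0.582)(6.366361) + (-0.089012) = -3.794234.
For k = 2: gamma(2) = phi_1 gamma(1) + c_2
  = (-0.582)(-3.794234) + (-0.492) = 1.716244.
Therefore gamma(2) = 1.7162 (to 4 decimal places).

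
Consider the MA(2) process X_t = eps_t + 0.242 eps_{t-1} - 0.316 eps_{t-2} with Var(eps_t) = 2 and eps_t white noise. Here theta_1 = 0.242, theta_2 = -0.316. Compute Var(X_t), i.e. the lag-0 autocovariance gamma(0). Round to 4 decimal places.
\gamma(0) = 2.3168

For an MA(q) process X_t = eps_t + sum_i theta_i eps_{t-i} with
Var(eps_t) = sigma^2, the variance is
  gamma(0) = sigma^2 * (1 + sum_i theta_i^2).
  sum_i theta_i^2 = (0.242)^2 + (-0.316)^2 = 0.058564 + 0.099856 = 0.15842.
  gamma(0) = 2 * (1 + 0.15842) = 2 * 1.15842 = 2.31684, which rounds to 2.3168.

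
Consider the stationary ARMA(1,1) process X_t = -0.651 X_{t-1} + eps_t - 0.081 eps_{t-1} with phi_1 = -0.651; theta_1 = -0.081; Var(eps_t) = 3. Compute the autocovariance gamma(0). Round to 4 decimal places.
\gamma(0) = 5.7898

Multiply the model equation by X_{t-k} and take expectations. With theta_0 = psi_0 = 1 and psi_j the MA(infinity) weights, this gives
  gamma(k) - sum_i phi_i gamma(k-i) = c_k,
  c_k = sigma^2 * sum_{j=k..q} theta_j psi_{j-k}   (c_k = 0 for k > q),
using gamma(-m) = gamma(m).
psi-weights needed (psi_j = theta_j + sum_i phi_i psi_{j-i}):
  psi_1 = theta_1 + phi_1 = -0.081 + (-0.651) = -0.732
Right-hand sides:
  c_0 = sigma^2 (1 + theta_1 psi_1) = 3 * (1 + (-0.081)(-0.732)) = 3 * 1.059292 = 3.177876
  c_1 = sigma^2 theta_1 = 3 * (-0.081) = -0.243
  c_2 = 0
Equations for k = 0 and k = 1 (AR order 1):
  gamma(0) = phi_1 gamma(1) + c_0
  gamma(1) = phi_1 gamma(0) + c_1
Substituting the second into the first: gamma(0) (1 - phi_1^2) = c_0 + phi_1 c_1, so
  gamma(0) = (c_0 + phi_1 c_1) / (1 - phi_1^2) = (3.177876 + (-0.651)(-0.243)) / (1 - (-0.651)^2) = 3.336069 / 0.576199 = 5.789786.
Therefore gamma(0) = 5.7898 (to 4 decimal places).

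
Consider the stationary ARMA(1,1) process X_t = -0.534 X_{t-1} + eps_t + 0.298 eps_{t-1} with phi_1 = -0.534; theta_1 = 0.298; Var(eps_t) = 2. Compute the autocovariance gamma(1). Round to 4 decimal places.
\gamma(1) = -0.5552

Multiply the model equation by X_{t-k} and take expectations. With theta_0 = psi_0 = 1 and psi_j the MA(infinity) weights, this gives
  gamma(k) - sum_i phi_i gamma(k-i) = c_k,
  c_k = sigma^2 * sum_{j=k..q} theta_j psi_{j-k}   (c_k = 0 for k > q),
using gamma(-m) = gamma(m).
psi-weights needed (psi_j = theta_j + sum_i phi_i psi_{j-i}):
  psi_1 = theta_1 + phi_1 = 0.298 + (-0.534) = -0.236
Right-hand sides:
  c_0 = sigma^2 (1 + theta_1 psi_1) = 2 * (1 + (0.298)(-0.236)) = 2 * 0.929672 = 1.859344
  c_1 = sigma^2 theta_1 = 2 * (0.298) = 0.596
  c_2 = 0
Equations for k = 0 and k = 1 (AR order 1):
  gamma(0) = phi_1 gamma(1) + c_0
  gamma(1) = phi_1 gamma(0) + c_1
Substituting the second into the first: gamma(0) (1 - phi_1^2) = c_0 + phi_1 c_1, so
  gamma(0) = (c_0 + phi_1 c_1) / (1 - phi_1^2) = (1.859344 + (-0.534)(0.596)) / (1 - (-0.534)^2) = 1.54108 / 0.714844 = 2.155827.
  gamma(1) = phi_1 gamma(0) + c_1 = (-0.534)(2.155827) + (0.596) = -0.555212.
Therefore gamma(1) = -0.5552 (to 4 decimal places).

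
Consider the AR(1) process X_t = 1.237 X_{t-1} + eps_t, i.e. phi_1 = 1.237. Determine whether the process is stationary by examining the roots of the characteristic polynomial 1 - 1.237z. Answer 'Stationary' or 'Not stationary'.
\text{Not stationary}

The AR(p) characteristic polynomial is P(z) = 1 - 1.237z.
Stationarity requires all roots to lie outside the unit circle, i.e. |z| > 1 for every root.
This is linear in z: 1 + (-1.237) z = 0  =>  z = -1/(-1.237) = 0.808407,  |z| = 0.808407.
Moduli of all roots: 0.8084.
All moduli strictly greater than 1? No.
Verdict: Not stationary.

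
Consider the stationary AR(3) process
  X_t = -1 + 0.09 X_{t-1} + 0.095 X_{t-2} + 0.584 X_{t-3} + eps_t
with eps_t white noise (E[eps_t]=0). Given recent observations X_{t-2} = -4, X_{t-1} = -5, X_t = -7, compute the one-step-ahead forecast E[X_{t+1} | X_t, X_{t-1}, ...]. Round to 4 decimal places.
E[X_{t+1} \mid \mathcal F_t] = -4.4410

For an AR(p) model X_t = c + sum_i phi_i X_{t-i} + eps_t, the
one-step-ahead conditional mean is
  E[X_{t+1} | X_t, ...] = c + sum_i phi_i X_{t+1-i}.
Substitute known values:
  E[X_{t+1} | ...] = -1 + (0.09) * (-7) + (0.095) * (-5) + (0.584) * (-4)
                   = -4.4410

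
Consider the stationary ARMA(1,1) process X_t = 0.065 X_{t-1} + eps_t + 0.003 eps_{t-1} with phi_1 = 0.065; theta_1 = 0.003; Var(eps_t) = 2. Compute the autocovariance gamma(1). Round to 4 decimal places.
\gamma(1) = 0.1366

Multiply the model equation by X_{t-k} and take expectations. With theta_0 = psi_0 = 1 and psi_j the MA(infinity) weights, this gives
  gamma(k) - sum_i phi_i gamma(k-i) = c_k,
  c_k = sigma^2 * sum_{j=k..q} theta_j psi_{j-k}   (c_k = 0 for k > q),
using gamma(-m) = gamma(m).
psi-weights needed (psi_j = theta_j + sum_i phi_i psi_{j-i}):
  psi_1 = theta_1 + phi_1 = 0.003 + (0.065) = 0.068
Right-hand sides:
  c_0 = sigma^2 (1 + theta_1 psi_1) = 2 * (1 + (0.003)(0.068)) = 2 * 1.000204 = 2.000408
  c_1 = sigma^2 theta_1 = 2 * (0.003) = 0.006
  c_2 = 0
Equations for k = 0 and k = 1 (AR order 1):
  gamma(0) = phi_1 gamma(1) + c_0
  gamma(1) = phi_1 gamma(0) + c_1
Substituting the second into the first: gamma(0) (1 - phi_1^2) = c_0 + phi_1 c_1, so
  gamma(0) = (c_0 + phi_1 c_1) / (1 - phi_1^2) = (2.000408 + (0.065)(0.006)) / (1 - (0.065)^2) = 2.000798 / 0.995775 = 2.009287.
  gamma(1) = phi_1 gamma(0) + c_1 = (0.065)(2.009287) + (0.006) = 0.136604.
Therefore gamma(1) = 0.1366 (to 4 decimal places).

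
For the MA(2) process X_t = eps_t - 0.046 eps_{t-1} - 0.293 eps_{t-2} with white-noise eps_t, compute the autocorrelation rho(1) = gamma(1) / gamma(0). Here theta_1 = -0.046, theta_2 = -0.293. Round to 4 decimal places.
\rho(1) = -0.0299

For an MA(q) process with theta_0 = 1, the autocovariance is
  gamma(k) = sigma^2 * sum_{i=0..q-k} theta_i * theta_{i+k},
and rho(k) = gamma(k) / gamma(0). Sigma^2 cancels.
  numerator   = (1)*(-0.046) + (-0.046)*(-0.293) = -0.032522.
  denominator = (1)^2 + (-0.046)^2 + (-0.293)^2 = 1.087965.
  rho(1) = -0.032522 / 1.087965 = -0.0299.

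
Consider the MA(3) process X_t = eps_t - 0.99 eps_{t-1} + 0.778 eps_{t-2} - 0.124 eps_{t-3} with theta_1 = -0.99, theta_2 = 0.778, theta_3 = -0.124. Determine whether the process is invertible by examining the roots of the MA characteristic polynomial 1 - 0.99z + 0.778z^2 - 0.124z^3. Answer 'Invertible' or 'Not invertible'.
\text{Invertible}

The MA(q) characteristic polynomial is P(z) = 1 - 0.99z + 0.778z^2 - 0.124z^3.
Invertibility requires all roots to lie outside the unit circle, i.e. |z| > 1 for every root.
Degree 3: look for a simple real root z0 first, then factor out (1 - z/z0) and solve the remaining quadratic.
Testing z0 = 5: P(5) = 1 + (-0.99)(5) + (0.778)(5)^2 + (-0.124)(5)^3
  = 1 + (-4.95) + (19.45) + (-15.5) = 0.  So z_0 = 5 is a root, |z_0| = 5.
Divide out the factor (1 - 0.2 z) = (1 - z/z0) (since 1/z0 = 0.2):
  P(z) = (1 - 0.2 z)(1 + (-0.79) z + (0.62) z^2)
  [check: z-coef -0.79 - (0.2) = -0.99; z^2-coef 0.62 - (0.2)(-0.79) = 0.778; z^3-coef -(0.2)(0.62) = -0.124.]
Remaining roots from the quadratic factor 1 + (-0.79) z + (0.62) z^2:
  Set 1 + (-0.79) z + (0.62) z^2 = 0, i.e. a z^2 + b z + c = 0 with a = 0.62, b = -0.79, c = 1.
  Discriminant D = b^2 - 4ac = (-0.79)^2 - 4*(0.62)*1 = 0.6241 - (2.48) = -1.8559.
  D < 0, so the roots are the complex-conjugate pair z = (-b +/- i sqrt(-D)) / (2a) = 0.6371 +/- 1.0986i.
  For a conjugate pair |z|^2 = z * conj(z) = (product of roots) = c/a = 1/(0.62) = 1.612903, so |z| = sqrt(1.612903) = 1.27 for both roots.
Moduli of all roots: 5.0000, 1.2700, 1.2700.
All moduli strictly greater than 1? Yes.
Verdict: Invertible.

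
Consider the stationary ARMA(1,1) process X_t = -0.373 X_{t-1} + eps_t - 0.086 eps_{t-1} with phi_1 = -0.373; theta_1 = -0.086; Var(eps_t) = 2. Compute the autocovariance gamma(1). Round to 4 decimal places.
\gamma(1) = -1.1006

Multiply the model equation by X_{t-k} and take expectations. With theta_0 = psi_0 = 1 and psi_j the MA(infinity) weights, this gives
  gamma(k) - sum_i phi_i gamma(k-i) = c_k,
  c_k = sigma^2 * sum_{j=k..q} theta_j psi_{j-k}   (c_k = 0 for k > q),
using gamma(-m) = gamma(m).
psi-weights needed (psi_j = theta_j + sum_i phi_i psi_{j-i}):
  psi_1 = theta_1 + phi_1 = -0.086 + (-0.373) = -0.459
Right-hand sides:
  c_0 = sigma^2 (1 + theta_1 psi_1) = 2 * (1 + (-0.086)(-0.459)) = 2 * 1.039474 = 2.078948
  c_1 = sigma^2 theta_1 = 2 * (-0.086) = -0.172
  c_2 = 0
Equations for k = 0 and k = 1 (AR order 1):
  gamma(0) = phi_1 gamma(1) + c_0
  gamma(1) = phi_1 gamma(0) + c_1
Substituting the second into the first: gamma(0) (1 - phi_1^2) = c_0 + phi_1 c_1, so
  gamma(0) = (c_0 + phi_1 c_1) / (1 - phi_1^2) = (2.078948 + (-0.373)(-0.172)) / (1 - (-0.373)^2) = 2.143104 / 0.860871 = 2.48946.
  gamma(1) = phi_1 gamma(0) + c_1 = (-0.373)(2.48946) + (-0.172) = -1.100569.
Therefore gamma(1) = -1.1006 (to 4 decimal places).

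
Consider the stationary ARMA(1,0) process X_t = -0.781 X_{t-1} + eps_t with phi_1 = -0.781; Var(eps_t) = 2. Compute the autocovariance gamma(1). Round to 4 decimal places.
\gamma(1) = -4.0047

Multiply the model equation by X_{t-k} and take expectations. With theta_0 = psi_0 = 1 and psi_j the MA(infinity) weights, this gives
  gamma(k) - sum_i phi_i gamma(k-i) = c_k,
  c_k = sigma^2 * sum_{j=k..q} theta_j psi_{j-k}   (c_k = 0 for k > q),
using gamma(-m) = gamma(m).
Pure AR (q = 0): c_0 = sigma^2 = 2, c_k = 0 for k >= 1.
Equations for k = 0 and k = 1 (AR order 1):
  gamma(0) = phi_1 gamma(1) + c_0
  gamma(1) = phi_1 gamma(0) + c_1
Substituting the second into the first: gamma(0) (1 - phi_1^2) = c_0 + phi_1 c_1, so
  gamma(0) = c_0 / (1 - phi_1^2) = 2 / (1 - (-0.781)^2) = 2 / 0.390039 = 5.127692.
  gamma(1) = phi_1 gamma(0) = (-0.781)(5.127692) = -4.004728.
Therefore gamma(1) = -4.0047 (to 4 decimal places).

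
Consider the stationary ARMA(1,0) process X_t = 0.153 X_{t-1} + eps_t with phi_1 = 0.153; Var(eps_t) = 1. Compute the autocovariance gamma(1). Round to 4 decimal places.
\gamma(1) = 0.1567

Multiply the model equation by X_{t-k} and take expectations. With theta_0 = psi_0 = 1 and psi_j the MA(infinity) weights, this gives
  gamma(k) - sum_i phi_i gamma(k-i) = c_k,
  c_k = sigma^2 * sum_{j=k..q} theta_j psi_{j-k}   (c_k = 0 for k > q),
using gamma(-m) = gamma(m).
Pure AR (q = 0): c_0 = sigma^2 = 1, c_k = 0 for k >= 1.
Equations for k = 0 and k = 1 (AR order 1):
  gamma(0) = phi_1 gamma(1) + c_0
  gamma(1) = phi_1 gamma(0) + c_1
Substituting the second into the first: gamma(0) (1 - phi_1^2) = c_0 + phi_1 c_1, so
  gamma(0) = c_0 / (1 - phi_1^2) = 1 / (1 - (0.153)^2) = 1 / 0.976591 = 1.02397.
  gamma(1) = phi_1 gamma(0) = (0.153)(1.02397) = 0.156667.
Therefore gamma(1) = 0.1567 (to 4 decimal places).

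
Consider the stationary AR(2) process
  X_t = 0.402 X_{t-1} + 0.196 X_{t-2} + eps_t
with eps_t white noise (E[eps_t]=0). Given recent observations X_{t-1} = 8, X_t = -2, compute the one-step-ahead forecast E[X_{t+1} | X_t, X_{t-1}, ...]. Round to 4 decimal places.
E[X_{t+1} \mid \mathcal F_t] = 0.7640

For an AR(p) model X_t = c + sum_i phi_i X_{t-i} + eps_t, the
one-step-ahead conditional mean is
  E[X_{t+1} | X_t, ...] = c + sum_i phi_i X_{t+1-i}.
Substitute known values:
  E[X_{t+1} | ...] = (0.402) * (-2) + (0.196) * (8)
                   = 0.7640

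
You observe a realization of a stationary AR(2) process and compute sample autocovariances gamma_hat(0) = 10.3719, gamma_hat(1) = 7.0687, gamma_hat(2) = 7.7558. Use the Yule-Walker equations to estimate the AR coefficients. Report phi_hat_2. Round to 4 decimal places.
\hat\phi_{2} = 0.5290

The Yule-Walker equations for an AR(p) process read, in matrix form,
  Gamma_p phi = r_p,   with   (Gamma_p)_{ij} = gamma(|i - j|),
                       (r_p)_i = gamma(i),   i,j = 1..p.
Substitute the sample gammas (Toeplitz matrix and right-hand side of size 2):
  Gamma_p = [[10.3719, 7.0687], [7.0687, 10.3719]]
  r_p     = [7.0687, 7.7558]
Written out:
  10.3719 phi_1 + 7.0687 phi_2 = 7.0687
  7.0687 phi_1 + 10.3719 phi_2 = 7.7558
Solve by Cramer's rule:
  det = gamma(0)^2 - gamma(1)^2 = (10.3719)^2 - (7.0687)^2 = 107.57630961 - 49.96651969 = 57.60978992
  phi_hat_1 = [gamma(1) gamma(0) - gamma(1) gamma(2)] / det = [(7.0687)(10.3719) - (7.0687)(7.7558)] / 57.60978992 = 18.49242607 / 57.60978992 = 0.321
  phi_hat_2 = [gamma(0) gamma(2) - gamma(1)^2] / det = [(10.3719)(7.7558) - (7.0687)^2] / 57.60978992 = 30.47586233 / 57.60978992 = 0.529
So phi_hat = [0.3210, 0.5290].
Therefore phi_hat_2 = 0.5290.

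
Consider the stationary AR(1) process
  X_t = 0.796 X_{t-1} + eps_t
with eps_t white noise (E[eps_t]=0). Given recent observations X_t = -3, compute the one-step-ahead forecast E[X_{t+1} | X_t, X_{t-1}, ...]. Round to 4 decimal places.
E[X_{t+1} \mid \mathcal F_t] = -2.3880

For an AR(p) model X_t = c + sum_i phi_i X_{t-i} + eps_t, the
one-step-ahead conditional mean is
  E[X_{t+1} | X_t, ...] = c + sum_i phi_i X_{t+1-i}.
Substitute known values:
  E[X_{t+1} | ...] = (0.796) * (-3)
                   = -2.3880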